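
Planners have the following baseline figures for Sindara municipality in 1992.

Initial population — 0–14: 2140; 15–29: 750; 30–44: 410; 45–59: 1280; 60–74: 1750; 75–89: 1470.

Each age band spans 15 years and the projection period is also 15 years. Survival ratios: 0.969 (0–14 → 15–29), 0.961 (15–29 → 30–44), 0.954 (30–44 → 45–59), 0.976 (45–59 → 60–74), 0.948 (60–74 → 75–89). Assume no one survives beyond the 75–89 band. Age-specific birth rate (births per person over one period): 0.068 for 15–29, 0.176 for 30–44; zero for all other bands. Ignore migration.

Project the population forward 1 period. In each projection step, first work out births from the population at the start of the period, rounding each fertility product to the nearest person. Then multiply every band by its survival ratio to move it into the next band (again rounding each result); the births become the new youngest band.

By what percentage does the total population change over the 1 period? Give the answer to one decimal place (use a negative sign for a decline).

-20.3

Let group 1 be 0–14 through group 6 = 75–89.
Period 1.
Births: 750 × 0.068 = 51, 410 × 0.176 = 72 → total 123
Group 2: 2140 × 0.969 = 2074
Group 3: 750 × 0.961 = 721
Group 4: 410 × 0.954 = 391
Group 5: 1280 × 0.976 = 1249
Group 6: 1750 × 0.948 = 1659
End of period: [123, 2074, 721, 391, 1249, 1659]
Total: 7800 → 6217; change = -1583; percentage change = -20.3%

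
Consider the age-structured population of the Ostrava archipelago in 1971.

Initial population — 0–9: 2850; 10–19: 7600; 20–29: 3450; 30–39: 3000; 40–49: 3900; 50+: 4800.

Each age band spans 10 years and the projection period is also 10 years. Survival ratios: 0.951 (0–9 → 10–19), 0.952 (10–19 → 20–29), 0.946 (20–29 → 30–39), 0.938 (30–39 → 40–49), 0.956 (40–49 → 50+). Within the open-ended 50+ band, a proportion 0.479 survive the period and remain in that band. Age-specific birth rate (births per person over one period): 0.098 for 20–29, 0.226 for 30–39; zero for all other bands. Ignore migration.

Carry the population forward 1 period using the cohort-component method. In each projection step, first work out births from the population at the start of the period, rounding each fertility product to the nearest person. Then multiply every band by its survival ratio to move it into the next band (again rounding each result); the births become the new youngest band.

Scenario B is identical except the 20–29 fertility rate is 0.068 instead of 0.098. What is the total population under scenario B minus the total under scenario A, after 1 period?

— Period 1 —
Births: 3450 * 0.098 = 338, 3000 * 0.226 = 678 → total 1016
10–19: 2850 * 0.951 = 2710
20–29: 7600 * 0.952 = 7235
30–39: 3450 * 0.946 = 3264
40–49: 3000 * 0.938 = 2814
50+: 3900 * 0.956 + 4800 * 0.479 = 3728 + 2299 = 6027
→ [1016, 2710, 7235, 3264, 2814, 6027]
Scenario A total after 1 period: 23066
Scenario B projection —
— Period 1 —
Births: 3450 * 0.068 = 235, 3000 * 0.226 = 678 → total 913
10–19: 2850 * 0.951 = 2710
20–29: 7600 * 0.952 = 7235
30–39: 3450 * 0.946 = 3264
40–49: 3000 * 0.938 = 2814
50+: 3900 * 0.956 + 4800 * 0.479 = 3728 + 2299 = 6027
→ [913, 2710, 7235, 3264, 2814, 6027]
Scenario B total after 1 period: 22963
Difference B − A = 22963 − 23066 = -103

-103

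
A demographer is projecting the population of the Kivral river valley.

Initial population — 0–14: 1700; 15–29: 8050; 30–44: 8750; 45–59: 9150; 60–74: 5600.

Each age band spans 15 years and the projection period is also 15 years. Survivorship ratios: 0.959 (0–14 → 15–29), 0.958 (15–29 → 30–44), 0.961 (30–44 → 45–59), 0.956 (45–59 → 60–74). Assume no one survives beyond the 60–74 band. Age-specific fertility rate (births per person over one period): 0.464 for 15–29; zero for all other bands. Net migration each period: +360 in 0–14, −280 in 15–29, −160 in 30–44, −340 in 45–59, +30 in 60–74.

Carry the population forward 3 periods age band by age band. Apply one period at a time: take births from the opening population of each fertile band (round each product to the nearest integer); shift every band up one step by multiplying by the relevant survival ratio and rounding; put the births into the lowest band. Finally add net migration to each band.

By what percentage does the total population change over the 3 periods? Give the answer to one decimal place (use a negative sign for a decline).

Period 1:
Births: 8050 × 0.464 = 3735
15–29: 1700 × 0.959 = 1630
30–44: 8050 × 0.958 = 7712
45–59: 8750 × 0.961 = 8409
60–74: 9150 × 0.956 = 8747
Net migration: 0–14 + 360 → 4095; 15–29 − 280 → 1350; 30–44 − 160 → 7552; 45–59 − 340 → 8069; 60–74 + 30 → 8777
→ [4095, 1350, 7552, 8069, 8777]
Period 2:
Births: 1350 × 0.464 = 626
15–29: 4095 × 0.959 = 3927
30–44: 1350 × 0.958 = 1293
45–59: 7552 × 0.961 = 7257
60–74: 8069 × 0.956 = 7714
Net migration: 0–14 + 360 → 986; 15–29 − 280 → 3647; 30–44 − 160 → 1133; 45–59 − 340 → 6917; 60–74 + 30 → 7744
→ [986, 3647, 1133, 6917, 7744]
Period 3:
Births: 3647 × 0.464 = 1692
15–29: 986 × 0.959 = 946
30–44: 3647 × 0.958 = 3494
45–59: 1133 × 0.961 = 1089
60–74: 6917 × 0.956 = 6613
Net migration: 0–14 + 360 → 2052; 15–29 − 280 → 666; 30–44 − 160 → 3334; 45–59 − 340 → 749; 60–74 + 30 → 6643
→ [2052, 666, 3334, 749, 6643]
Total: 33250 → 13444; change = -19806; percentage change = -59.6%

-59.6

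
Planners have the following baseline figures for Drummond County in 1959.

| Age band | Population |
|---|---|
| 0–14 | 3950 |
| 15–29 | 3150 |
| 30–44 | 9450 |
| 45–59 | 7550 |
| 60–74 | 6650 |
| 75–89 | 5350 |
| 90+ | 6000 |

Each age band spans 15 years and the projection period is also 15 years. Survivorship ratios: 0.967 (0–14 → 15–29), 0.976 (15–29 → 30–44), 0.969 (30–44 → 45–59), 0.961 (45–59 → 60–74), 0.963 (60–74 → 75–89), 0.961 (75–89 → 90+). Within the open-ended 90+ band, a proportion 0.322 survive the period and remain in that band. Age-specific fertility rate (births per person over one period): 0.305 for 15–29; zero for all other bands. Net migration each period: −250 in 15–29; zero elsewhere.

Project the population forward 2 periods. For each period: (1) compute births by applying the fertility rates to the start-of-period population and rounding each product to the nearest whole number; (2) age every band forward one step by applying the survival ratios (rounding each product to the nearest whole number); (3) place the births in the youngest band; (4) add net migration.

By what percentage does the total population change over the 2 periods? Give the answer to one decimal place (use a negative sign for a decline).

-22.9

Call the groups 1 to 7, youngest first.
Period 1:
Births: 3150 × 0.305 = 961
Group 2: 3950 × 0.967 = 3820
Group 3: 3150 × 0.976 = 3074
Group 4: 9450 × 0.969 = 9157
Group 5: 7550 × 0.961 = 7256
Group 6: 6650 × 0.963 = 6404
Group 7: 5350 × 0.961 + 6000 × 0.322 = 5141 + 1932 = 7073
Net migration: Group 2 − 250 → 3570
→ [961, 3570, 3074, 9157, 7256, 6404, 7073]
Period 2:
Births: 3570 × 0.305 = 1089
Group 2: 961 × 0.967 = 929
Group 3: 3570 × 0.976 = 3484
Group 4: 3074 × 0.969 = 2979
Group 5: 9157 × 0.961 = 8800
Group 6: 7256 × 0.963 = 6988
Group 7: 6404 × 0.961 + 7073 × 0.322 = 6154 + 2278 = 8432
Net migration: Group 2 − 250 → 679
→ [1089, 679, 3484, 2979, 8800, 6988, 8432]
Total: 42100 → 32451; change = -9649; percentage change = -22.9%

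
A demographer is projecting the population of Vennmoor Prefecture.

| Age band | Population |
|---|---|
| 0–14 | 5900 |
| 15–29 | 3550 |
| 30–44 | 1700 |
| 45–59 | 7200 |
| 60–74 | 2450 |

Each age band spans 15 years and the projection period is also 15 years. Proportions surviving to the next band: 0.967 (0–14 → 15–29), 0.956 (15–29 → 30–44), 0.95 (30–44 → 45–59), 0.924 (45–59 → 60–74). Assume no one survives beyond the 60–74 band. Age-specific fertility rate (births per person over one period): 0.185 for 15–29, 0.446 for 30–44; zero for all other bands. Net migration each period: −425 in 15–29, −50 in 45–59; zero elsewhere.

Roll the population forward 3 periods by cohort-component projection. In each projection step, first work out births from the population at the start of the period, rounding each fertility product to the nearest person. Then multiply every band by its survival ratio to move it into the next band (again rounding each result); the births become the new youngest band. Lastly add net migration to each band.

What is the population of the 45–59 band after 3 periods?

(Bands numbered youngest = 1 to oldest = 5.)
Period 1.
Births: 3550 * 0.185 = 657  |  1700 * 0.446 = 758 ⇒ total 1415
Band 2: 5900 * 0.967 = 5705
Band 3: 3550 * 0.956 = 3394
Band 4: 1700 * 0.95 = 1615
Band 5: 7200 * 0.924 = 6653
Net migration: Band 2 − 425 → 5280; Band 4 − 50 → 1565
End of period: [1415, 5280, 3394, 1565, 6653]
Period 2.
Births: 5280 * 0.185 = 977  |  3394 * 0.446 = 1514 ⇒ total 2491
Band 2: 1415 * 0.967 = 1368
Band 3: 5280 * 0.956 = 5048
Band 4: 3394 * 0.95 = 3224
Band 5: 1565 * 0.924 = 1446
Net migration: Band 2 − 425 → 943; Band 4 − 50 → 3174
End of period: [2491, 943, 5048, 3174, 1446]
Period 3.
Births: 943 * 0.185 = 174  |  5048 * 0.446 = 2251 ⇒ total 2425
Band 2: 2491 * 0.967 = 2409
Band 3: 943 * 0.956 = 902
Band 4: 5048 * 0.95 = 4796
Band 5: 3174 * 0.924 = 2933
Net migration: Band 2 − 425 → 1984; Band 4 − 50 → 4746
End of period: [2425, 1984, 902, 4746, 2933]

4746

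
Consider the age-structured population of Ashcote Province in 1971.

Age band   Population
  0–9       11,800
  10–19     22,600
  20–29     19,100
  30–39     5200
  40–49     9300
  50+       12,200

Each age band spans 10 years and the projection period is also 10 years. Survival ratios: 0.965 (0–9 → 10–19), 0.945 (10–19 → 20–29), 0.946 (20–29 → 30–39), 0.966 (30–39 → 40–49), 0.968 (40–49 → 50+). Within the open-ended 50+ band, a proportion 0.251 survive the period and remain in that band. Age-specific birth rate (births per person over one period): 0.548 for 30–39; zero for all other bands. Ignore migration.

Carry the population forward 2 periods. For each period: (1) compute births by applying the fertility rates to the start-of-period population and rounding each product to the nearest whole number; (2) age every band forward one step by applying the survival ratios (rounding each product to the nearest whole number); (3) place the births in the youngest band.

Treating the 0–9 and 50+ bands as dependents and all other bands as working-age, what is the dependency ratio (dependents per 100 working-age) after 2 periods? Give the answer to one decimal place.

34.8

After projecting period 1:
Births: 5200 × 0.548 = 2850
10–19: 11800 × 0.965 = 11387
20–29: 22600 × 0.945 = 21357
30–39: 19100 × 0.946 = 18069
40–49: 5200 × 0.966 = 5023
50+: 9300 × 0.968 + 12200 × 0.251 = 9002 + 3062 = 12064
Giving 2850 / 11387 / 21357 / 18069 / 5023 / 12064.
After projecting period 2:
Births: 18069 × 0.548 = 9902
10–19: 2850 × 0.965 = 2750
20–29: 11387 × 0.945 = 10761
30–39: 21357 × 0.946 = 20204
40–49: 18069 × 0.966 = 17455
50+: 5023 × 0.968 + 12064 × 0.251 = 4862 + 3028 = 7890
Giving 9902 / 2750 / 10761 / 20204 / 17455 / 7890.
Dependents (band 0–9 + band 50+) = 9902 + 7890 = 17792; working-age = 51170; ratio = 17792/51170 × 100 = 34.8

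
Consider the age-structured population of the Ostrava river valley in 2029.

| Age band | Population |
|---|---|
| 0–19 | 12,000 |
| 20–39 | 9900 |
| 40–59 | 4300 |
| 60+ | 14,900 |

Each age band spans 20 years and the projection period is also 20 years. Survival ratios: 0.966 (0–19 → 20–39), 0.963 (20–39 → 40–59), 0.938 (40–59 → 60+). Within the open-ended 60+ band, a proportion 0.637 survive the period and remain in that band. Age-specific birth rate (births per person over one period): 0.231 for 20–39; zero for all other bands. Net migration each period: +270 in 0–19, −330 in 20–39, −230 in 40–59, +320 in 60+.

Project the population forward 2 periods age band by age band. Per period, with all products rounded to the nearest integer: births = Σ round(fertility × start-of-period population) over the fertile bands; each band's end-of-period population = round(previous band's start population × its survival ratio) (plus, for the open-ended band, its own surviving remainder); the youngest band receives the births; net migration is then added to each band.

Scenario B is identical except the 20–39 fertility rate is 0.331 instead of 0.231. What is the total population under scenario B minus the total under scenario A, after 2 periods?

Let group 1 be 0–19 through group 4 = 60+.
— Period 1 —
Births: 9900 * 0.231 = 2287
Group 2: 12000 * 0.966 = 11592
Group 3: 9900 * 0.963 = 9534
Group 4: 4300 * 0.938 + 14900 * 0.637 = 4033 + 9491 = 13524
Net migration: Group 1 + 270 → 2557; Group 2 − 330 → 11262; Group 3 − 230 → 9304; Group 4 + 320 → 13844
Giving 2557 / 11262 / 9304 / 13844.
— Period 2 —
Births: 11262 * 0.231 = 2602
Group 2: 2557 * 0.966 = 2470
Group 3: 11262 * 0.963 = 10845
Group 4: 9304 * 0.938 + 13844 * 0.637 = 8727 + 8819 = 17546
Net migration: Group 1 + 270 → 2872; Group 2 − 330 → 2140; Group 3 − 230 → 10615; Group 4 + 320 → 17866
Giving 2872 / 2140 / 10615 / 17866.
Scenario A total after 2 periods: 33493
Scenario B projection —
— Period 1 —
Births: 9900 * 0.331 = 3277
Group 2: 12000 * 0.966 = 11592
Group 3: 9900 * 0.963 = 9534
Group 4: 4300 * 0.938 + 14900 * 0.637 = 4033 + 9491 = 13524
Net migration: Group 1 + 270 → 3547; Group 2 − 330 → 11262; Group 3 − 230 → 9304; Group 4 + 320 → 13844
Giving 3547 / 11262 / 9304 / 13844.
— Period 2 —
Births: 11262 * 0.331 = 3728
Group 2: 3547 * 0.966 = 3426
Group 3: 11262 * 0.963 = 10845
Group 4: 9304 * 0.938 + 13844 * 0.637 = 8727 + 8819 = 17546
Net migration: Group 1 + 270 → 3998; Group 2 − 330 → 3096; Group 3 − 230 → 10615; Group 4 + 320 → 17866
Giving 3998 / 3096 / 10615 / 17866.
Scenario B total after 2 periods: 35575
Difference B − A = 35575 − 33493 = 2082

2082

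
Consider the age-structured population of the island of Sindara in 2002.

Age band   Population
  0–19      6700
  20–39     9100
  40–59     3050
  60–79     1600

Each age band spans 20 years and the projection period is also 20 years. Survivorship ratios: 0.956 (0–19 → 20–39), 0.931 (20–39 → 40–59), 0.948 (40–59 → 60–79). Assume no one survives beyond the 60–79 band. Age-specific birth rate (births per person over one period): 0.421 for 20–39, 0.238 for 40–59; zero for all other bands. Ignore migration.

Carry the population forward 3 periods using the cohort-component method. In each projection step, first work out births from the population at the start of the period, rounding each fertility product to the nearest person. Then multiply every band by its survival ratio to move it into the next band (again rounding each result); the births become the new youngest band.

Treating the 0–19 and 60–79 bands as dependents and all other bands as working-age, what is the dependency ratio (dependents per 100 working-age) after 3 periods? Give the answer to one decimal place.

(Bands numbered youngest = 1 to oldest = 4.)
[period 1]
Births: 9100 * 0.421 = 3831, 3050 * 0.238 = 726 — total 4557
Band 2: 6700 * 0.956 = 6405
Band 3: 9100 * 0.931 = 8472
Band 4: 3050 * 0.948 = 2891
Giving 4557 / 6405 / 8472 / 2891.
[period 2]
Births: 6405 * 0.421 = 2697, 8472 * 0.238 = 2016 — total 4713
Band 2: 4557 * 0.956 = 4356
Band 3: 6405 * 0.931 = 5963
Band 4: 8472 * 0.948 = 8031
Giving 4713 / 4356 / 5963 / 8031.
[period 3]
Births: 4356 * 0.421 = 1834, 5963 * 0.238 = 1419 — total 3253
Band 2: 4713 * 0.956 = 4506
Band 3: 4356 * 0.931 = 4055
Band 4: 5963 * 0.948 = 5653
Giving 3253 / 4506 / 4055 / 5653.
Dependents (band 0–19 + band 60–79) = 3253 + 5653 = 8906; working-age = 8561; ratio = 8906/8561 × 100 = 104.0

104.0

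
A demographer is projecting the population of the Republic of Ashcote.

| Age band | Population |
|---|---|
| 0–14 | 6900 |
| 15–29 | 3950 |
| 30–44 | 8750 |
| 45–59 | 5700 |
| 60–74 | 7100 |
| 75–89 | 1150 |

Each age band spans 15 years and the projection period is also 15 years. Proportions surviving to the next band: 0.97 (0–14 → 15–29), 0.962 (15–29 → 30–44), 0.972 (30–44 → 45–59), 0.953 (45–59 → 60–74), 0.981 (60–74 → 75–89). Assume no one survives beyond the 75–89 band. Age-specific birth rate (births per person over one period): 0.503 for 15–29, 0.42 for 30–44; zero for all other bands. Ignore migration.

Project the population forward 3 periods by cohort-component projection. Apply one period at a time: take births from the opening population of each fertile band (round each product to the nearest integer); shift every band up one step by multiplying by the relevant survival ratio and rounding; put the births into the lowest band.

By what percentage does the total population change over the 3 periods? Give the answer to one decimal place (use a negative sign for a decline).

-0.8

[period 1]
Births: 3950 × 0.503 = 1987  |  8750 × 0.42 = 3675 — total 5662
15–29: 6900 × 0.97 = 6693
30–44: 3950 × 0.962 = 3800
45–59: 8750 × 0.972 = 8505
60–74: 5700 × 0.953 = 5432
75–89: 7100 × 0.981 = 6965
Giving 5662 / 6693 / 3800 / 8505 / 5432 / 6965.
[period 2]
Births: 6693 × 0.503 = 3367  |  3800 × 0.42 = 1596 — total 4963
15–29: 5662 × 0.97 = 5492
30–44: 6693 × 0.962 = 6439
45–59: 3800 × 0.972 = 3694
60–74: 8505 × 0.953 = 8105
75–89: 5432 × 0.981 = 5329
Giving 4963 / 5492 / 6439 / 3694 / 8105 / 5329.
[period 3]
Births: 5492 × 0.503 = 2762  |  6439 × 0.42 = 2704 — total 5466
15–29: 4963 × 0.97 = 4814
30–44: 5492 × 0.962 = 5283
45–59: 6439 × 0.972 = 6259
60–74: 3694 × 0.953 = 3520
75–89: 8105 × 0.981 = 7951
Giving 5466 / 4814 / 5283 / 6259 / 3520 / 7951.
Total: 33550 → 33293; change = -257; percentage change = -0.8%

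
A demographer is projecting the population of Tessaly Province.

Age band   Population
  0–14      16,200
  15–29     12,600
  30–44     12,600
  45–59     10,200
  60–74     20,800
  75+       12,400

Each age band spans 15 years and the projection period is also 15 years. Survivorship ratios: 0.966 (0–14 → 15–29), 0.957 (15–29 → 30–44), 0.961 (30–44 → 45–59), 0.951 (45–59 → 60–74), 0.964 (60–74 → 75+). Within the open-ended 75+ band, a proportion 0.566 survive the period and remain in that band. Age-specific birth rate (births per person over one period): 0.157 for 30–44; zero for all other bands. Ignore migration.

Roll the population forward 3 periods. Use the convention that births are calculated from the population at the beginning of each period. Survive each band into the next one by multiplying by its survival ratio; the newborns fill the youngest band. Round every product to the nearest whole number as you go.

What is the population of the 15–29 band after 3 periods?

1829

Period 1:
Births: 12600 × 0.157 = 1978
15–29: 16200 × 0.966 = 15649
30–44: 12600 × 0.957 = 12058
45–59: 12600 × 0.961 = 12109
60–74: 10200 × 0.951 = 9700
75+: 20800 × 0.964 + 12400 × 0.566 = 20051 + 7018 = 27069
Giving 1978 / 15649 / 12058 / 12109 / 9700 / 27069.
Period 2:
Births: 12058 × 0.157 = 1893
15–29: 1978 × 0.966 = 1911
30–44: 15649 × 0.957 = 14976
45–59: 12058 × 0.961 = 11588
60–74: 12109 × 0.951 = 11516
75+: 9700 × 0.964 + 27069 × 0.566 = 9351 + 15321 = 24672
Giving 1893 / 1911 / 14976 / 11588 / 11516 / 24672.
Period 3:
Births: 14976 × 0.157 = 2351
15–29: 1893 × 0.966 = 1829
30–44: 1911 × 0.957 = 1829
45–59: 14976 × 0.961 = 14392
60–74: 11588 × 0.951 = 11020
75+: 11516 × 0.964 + 24672 × 0.566 = 11101 + 13964 = 25065
Giving 2351 / 1829 / 1829 / 14392 / 11020 / 25065.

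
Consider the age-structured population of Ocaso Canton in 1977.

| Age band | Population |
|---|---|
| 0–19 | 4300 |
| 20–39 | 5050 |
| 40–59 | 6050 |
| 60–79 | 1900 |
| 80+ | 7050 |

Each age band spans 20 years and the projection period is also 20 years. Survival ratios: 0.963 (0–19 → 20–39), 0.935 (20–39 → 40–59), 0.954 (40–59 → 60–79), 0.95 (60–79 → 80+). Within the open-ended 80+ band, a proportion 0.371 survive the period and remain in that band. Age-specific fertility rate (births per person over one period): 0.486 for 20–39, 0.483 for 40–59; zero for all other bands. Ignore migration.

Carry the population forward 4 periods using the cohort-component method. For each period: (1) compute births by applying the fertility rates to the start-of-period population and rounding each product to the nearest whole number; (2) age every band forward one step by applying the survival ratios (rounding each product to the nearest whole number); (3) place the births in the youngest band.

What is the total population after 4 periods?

23132

Numbering the bands 1..5 from youngest to oldest:
[period 1]
Births: 5050 × 0.486 = 2454 ; 6050 × 0.483 = 2922 → 5376
Band 2: 4300 × 0.963 = 4141
Band 3: 5050 × 0.935 = 4722
Band 4: 6050 × 0.954 = 5772
Band 5: 1900 × 0.95 + 7050 × 0.371 = 1805 + 2616 = 4421
Population now: 0–19=5376, 20–39=4141, 40–59=4722, 60–79=5772, 80+=4421
[period 2]
Births: 4141 × 0.486 = 2013 ; 4722 × 0.483 = 2281 → 4294
Band 2: 5376 × 0.963 = 5177
Band 3: 4141 × 0.935 = 3872
Band 4: 4722 × 0.954 = 4505
Band 5: 5772 × 0.95 + 4421 × 0.371 = 5483 + 1640 = 7123
Population now: 0–19=4294, 20–39=5177, 40–59=3872, 60–79=4505, 80+=7123
[period 3]
Births: 5177 × 0.486 = 2516 ; 3872 × 0.483 = 1870 → 4386
Band 2: 4294 × 0.963 = 4135
Band 3: 5177 × 0.935 = 4840
Band 4: 3872 × 0.954 = 3694
Band 5: 4505 × 0.95 + 7123 × 0.371 = 4280 + 2643 = 6923
Population now: 0–19=4386, 20–39=4135, 40–59=4840, 60–79=3694, 80+=6923
[period 4]
Births: 4135 × 0.486 = 2010 ; 4840 × 0.483 = 2338 → 4348
Band 2: 4386 × 0.963 = 4224
Band 3: 4135 × 0.935 = 3866
Band 4: 4840 × 0.954 = 4617
Band 5: 3694 × 0.95 + 6923 × 0.371 = 3509 + 2568 = 6077
Population now: 0–19=4348, 20–39=4224, 40–59=3866, 60–79=4617, 80+=6077
Total after period 4: 4348 + 4224 + 3866 + 4617 + 6077 = 23132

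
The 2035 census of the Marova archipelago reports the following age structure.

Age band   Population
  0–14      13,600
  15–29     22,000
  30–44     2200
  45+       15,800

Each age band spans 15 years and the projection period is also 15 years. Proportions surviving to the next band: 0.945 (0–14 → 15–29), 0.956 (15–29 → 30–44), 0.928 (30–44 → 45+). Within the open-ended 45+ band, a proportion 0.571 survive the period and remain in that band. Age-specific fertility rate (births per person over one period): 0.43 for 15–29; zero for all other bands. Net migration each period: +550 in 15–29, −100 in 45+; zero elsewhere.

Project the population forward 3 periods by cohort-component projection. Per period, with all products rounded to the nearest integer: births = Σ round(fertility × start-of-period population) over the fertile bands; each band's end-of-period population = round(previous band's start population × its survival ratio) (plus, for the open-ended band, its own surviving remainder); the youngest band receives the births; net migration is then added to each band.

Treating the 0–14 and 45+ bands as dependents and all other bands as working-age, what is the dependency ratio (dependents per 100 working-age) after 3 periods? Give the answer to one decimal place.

202.6

[period 1]
Births: 22000 * 0.43 = 9460
15–29: 13600 * 0.945 = 12852
30–44: 22000 * 0.956 = 21032
45+: 2200 * 0.928 + 15800 * 0.571 = 2042 + 9022 = 11064
Net migration: 15–29 + 550 → 13402; 45+ − 100 → 10964
End of period: [9460, 13402, 21032, 10964]
[period 2]
Births: 13402 * 0.43 = 5763
15–29: 9460 * 0.945 = 8940
30–44: 13402 * 0.956 = 12812
45+: 21032 * 0.928 + 10964 * 0.571 = 19518 + 6260 = 25778
Net migration: 15–29 + 550 → 9490; 45+ − 100 → 25678
End of period: [5763, 9490, 12812, 25678]
[period 3]
Births: 9490 * 0.43 = 4081
15–29: 5763 * 0.945 = 5446
30–44: 9490 * 0.956 = 9072
45+: 12812 * 0.928 + 25678 * 0.571 = 11890 + 14662 = 26552
Net migration: 15–29 + 550 → 5996; 45+ − 100 → 26452
End of period: [4081, 5996, 9072, 26452]
Dependents (band 0–14 + band 45+) = 4081 + 26452 = 30533; working-age = 15068; ratio = 30533/15068 × 100 = 202.6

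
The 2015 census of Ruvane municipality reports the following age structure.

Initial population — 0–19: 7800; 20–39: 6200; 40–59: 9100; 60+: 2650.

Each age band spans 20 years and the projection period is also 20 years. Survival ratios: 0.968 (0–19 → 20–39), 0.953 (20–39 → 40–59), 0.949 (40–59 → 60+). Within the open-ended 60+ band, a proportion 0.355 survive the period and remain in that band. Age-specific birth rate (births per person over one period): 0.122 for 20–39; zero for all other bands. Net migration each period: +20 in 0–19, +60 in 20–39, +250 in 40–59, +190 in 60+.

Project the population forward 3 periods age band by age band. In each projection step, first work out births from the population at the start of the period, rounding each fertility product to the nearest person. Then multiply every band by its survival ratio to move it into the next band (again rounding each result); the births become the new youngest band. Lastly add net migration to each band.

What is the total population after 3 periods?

(Groups numbered youngest = 1 to oldest = 4.)
After projecting period 1:
Births: 6200 * 0.122 = 756
Group 2: 7800 * 0.968 = 7550
Group 3: 6200 * 0.953 = 5909
Group 4: 9100 * 0.949 + 2650 * 0.355 = 8636 + 941 = 9577
Net migration: Group 1 + 20 → 776; Group 2 + 60 → 7610; Group 3 + 250 → 6159; Group 4 + 190 → 9767
End of period: [776, 7610, 6159, 9767]
After projecting period 2:
Births: 7610 * 0.122 = 928
Group 2: 776 * 0.968 = 751
Group 3: 7610 * 0.953 = 7252
Group 4: 6159 * 0.949 + 9767 * 0.355 = 5845 + 3467 = 9312
Net migration: Group 1 + 20 → 948; Group 2 + 60 → 811; Group 3 + 250 → 7502; Group 4 + 190 → 9502
End of period: [948, 811, 7502, 9502]
After projecting period 3:
Births: 811 * 0.122 = 99
Group 2: 948 * 0.968 = 918
Group 3: 811 * 0.953 = 773
Group 4: 7502 * 0.949 + 9502 * 0.355 = 7119 + 3373 = 10492
Net migration: Group 1 + 20 → 119; Group 2 + 60 → 978; Group 3 + 250 → 1023; Group 4 + 190 → 10682
End of period: [119, 978, 1023, 10682]
Total after period 3: 119 + 978 + 1023 + 10682 = 12802

12802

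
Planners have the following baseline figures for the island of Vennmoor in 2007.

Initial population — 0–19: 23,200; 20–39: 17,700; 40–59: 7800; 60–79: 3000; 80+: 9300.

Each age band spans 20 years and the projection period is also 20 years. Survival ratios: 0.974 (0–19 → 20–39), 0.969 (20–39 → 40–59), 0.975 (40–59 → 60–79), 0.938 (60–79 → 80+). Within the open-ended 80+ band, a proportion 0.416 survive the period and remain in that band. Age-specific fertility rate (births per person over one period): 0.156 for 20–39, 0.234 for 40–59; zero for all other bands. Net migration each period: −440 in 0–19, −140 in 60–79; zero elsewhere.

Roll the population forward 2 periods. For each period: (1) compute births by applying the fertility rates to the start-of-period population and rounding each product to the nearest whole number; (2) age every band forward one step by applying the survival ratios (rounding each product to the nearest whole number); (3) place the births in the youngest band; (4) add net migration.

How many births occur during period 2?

7538

Period 1.
Births: 17700 × 0.156 = 2761  |  7800 × 0.234 = 1825 ⇒ total 4586
20–39: 23200 × 0.974 = 22597
40–59: 17700 × 0.969 = 17151
60–79: 7800 × 0.975 = 7605
80+: 3000 × 0.938 + 9300 × 0.416 = 2814 + 3869 = 6683
Net migration: 0–19 − 440 → 4146; 60–79 − 140 → 7465
Giving 4146 / 22597 / 17151 / 7465 / 6683.
Period 2.
Births: 22597 × 0.156 = 3525  |  17151 × 0.234 = 4013 ⇒ total 7538
20–39: 4146 × 0.974 = 4038
40–59: 22597 × 0.969 = 21896
60–79: 17151 × 0.975 = 16722
80+: 7465 × 0.938 + 6683 × 0.416 = 7002 + 2780 = 9782
Net migration: 0–19 − 440 → 7098; 60–79 − 140 → 16582
Giving 7098 / 4038 / 21896 / 16582 / 9782.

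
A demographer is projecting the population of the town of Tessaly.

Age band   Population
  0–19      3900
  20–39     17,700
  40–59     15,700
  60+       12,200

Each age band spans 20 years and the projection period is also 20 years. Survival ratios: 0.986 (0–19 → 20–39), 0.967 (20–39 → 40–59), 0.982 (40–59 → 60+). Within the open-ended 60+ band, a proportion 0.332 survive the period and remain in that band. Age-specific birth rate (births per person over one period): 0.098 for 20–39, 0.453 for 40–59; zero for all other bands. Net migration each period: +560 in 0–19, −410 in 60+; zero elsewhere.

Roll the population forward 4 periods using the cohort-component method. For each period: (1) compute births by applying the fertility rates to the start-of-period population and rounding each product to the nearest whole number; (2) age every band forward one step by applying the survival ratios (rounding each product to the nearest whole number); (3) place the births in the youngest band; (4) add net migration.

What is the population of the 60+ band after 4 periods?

Period 1.
Births: 17700 * 0.098 = 1735  |  15700 * 0.453 = 7112 ⇒ total 8847
20–39: 3900 * 0.986 = 3845
40–59: 17700 * 0.967 = 17116
60+: 15700 * 0.982 + 12200 * 0.332 = 15417 + 4050 = 19467
Net migration: 0–19 + 560 → 9407; 60+ − 410 → 19057
End of period: [9407, 3845, 17116, 19057]
Period 2.
Births: 3845 * 0.098 = 377  |  17116 * 0.453 = 7754 ⇒ total 8131
20–39: 9407 * 0.986 = 9275
40–59: 3845 * 0.967 = 3718
60+: 17116 * 0.982 + 19057 * 0.332 = 16808 + 6327 = 23135
Net migration: 0–19 + 560 → 8691; 60+ − 410 → 22725
End of period: [8691, 9275, 3718, 22725]
Period 3.
Births: 9275 * 0.098 = 909  |  3718 * 0.453 = 1684 ⇒ total 2593
20–39: 8691 * 0.986 = 8569
40–59: 9275 * 0.967 = 8969
60+: 3718 * 0.982 + 22725 * 0.332 = 3651 + 7545 = 11196
Net migration: 0–19 + 560 → 3153; 60+ − 410 → 10786
End of period: [3153, 8569, 8969, 10786]
Period 4.
Births: 8569 * 0.098 = 840  |  8969 * 0.453 = 4063 ⇒ total 4903
20–39: 3153 * 0.986 = 3109
40–59: 8569 * 0.967 = 8286
60+: 8969 * 0.982 + 10786 * 0.332 = 8808 + 3581 = 12389
Net migration: 0–19 + 560 → 5463; 60+ − 410 → 11979
End of period: [5463, 3109, 8286, 11979]

11979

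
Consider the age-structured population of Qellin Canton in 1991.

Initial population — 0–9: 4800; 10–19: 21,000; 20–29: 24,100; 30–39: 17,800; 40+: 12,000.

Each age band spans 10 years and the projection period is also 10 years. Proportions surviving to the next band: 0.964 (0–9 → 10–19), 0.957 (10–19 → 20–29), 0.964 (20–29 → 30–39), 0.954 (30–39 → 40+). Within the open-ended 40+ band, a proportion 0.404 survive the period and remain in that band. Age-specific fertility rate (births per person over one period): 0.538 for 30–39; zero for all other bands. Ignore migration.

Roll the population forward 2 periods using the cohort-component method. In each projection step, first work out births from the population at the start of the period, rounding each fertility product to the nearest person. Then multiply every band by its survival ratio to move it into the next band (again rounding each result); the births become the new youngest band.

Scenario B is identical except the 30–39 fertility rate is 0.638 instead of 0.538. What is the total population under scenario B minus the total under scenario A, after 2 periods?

4039

(Groups numbered youngest = 1 to oldest = 5.)
After projecting period 1:
Births: 17800 × 0.538 = 9576
Group 2: 4800 × 0.964 = 4627
Group 3: 21000 × 0.957 = 20097
Group 4: 24100 × 0.964 = 23232
Group 5: 17800 × 0.954 + 12000 × 0.404 = 16981 + 4848 = 21829
End of period: [9576, 4627, 20097, 23232, 21829]
After projecting period 2:
Births: 23232 × 0.538 = 12499
Group 2: 9576 × 0.964 = 9231
Group 3: 4627 × 0.957 = 4428
Group 4: 20097 × 0.964 = 19374
Group 5: 23232 × 0.954 + 21829 × 0.404 = 22163 + 8819 = 30982
End of period: [12499, 9231, 4428, 19374, 30982]
Scenario A total after 2 periods: 76514
Scenario B projection —
After projecting period 1:
Births: 17800 × 0.638 = 11356
Group 2: 4800 × 0.964 = 4627
Group 3: 21000 × 0.957 = 20097
Group 4: 24100 × 0.964 = 23232
Group 5: 17800 × 0.954 + 12000 × 0.404 = 16981 + 4848 = 21829
End of period: [11356, 4627, 20097, 23232, 21829]
After projecting period 2:
Births: 23232 × 0.638 = 14822
Group 2: 11356 × 0.964 = 10947
Group 3: 4627 × 0.957 = 4428
Group 4: 20097 × 0.964 = 19374
Group 5: 23232 × 0.954 + 21829 × 0.404 = 22163 + 8819 = 30982
End of period: [14822, 10947, 4428, 19374, 30982]
Scenario B total after 2 periods: 80553
Difference B − A = 80553 − 76514 = 4039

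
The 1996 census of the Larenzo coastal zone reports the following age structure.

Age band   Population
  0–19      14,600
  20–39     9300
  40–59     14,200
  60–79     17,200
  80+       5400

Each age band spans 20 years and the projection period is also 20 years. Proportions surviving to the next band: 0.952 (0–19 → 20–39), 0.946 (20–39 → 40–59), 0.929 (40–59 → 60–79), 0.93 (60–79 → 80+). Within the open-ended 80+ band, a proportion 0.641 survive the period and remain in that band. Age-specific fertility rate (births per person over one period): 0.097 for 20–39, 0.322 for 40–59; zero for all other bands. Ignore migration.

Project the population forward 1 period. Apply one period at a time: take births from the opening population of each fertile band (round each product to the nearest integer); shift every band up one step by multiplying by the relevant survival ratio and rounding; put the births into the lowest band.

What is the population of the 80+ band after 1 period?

19457

(Groups numbered youngest = 1 to oldest = 5.)
Period 1:
Births: 9300 × 0.097 = 902, 14200 × 0.322 = 4572 → 5474
Group 2: 14600 × 0.952 = 13899
Group 3: 9300 × 0.946 = 8798
Group 4: 14200 × 0.929 = 13192
Group 5: 17200 × 0.93 + 5400 × 0.641 = 15996 + 3461 = 19457
End of period: [5474, 13899, 8798, 13192, 19457]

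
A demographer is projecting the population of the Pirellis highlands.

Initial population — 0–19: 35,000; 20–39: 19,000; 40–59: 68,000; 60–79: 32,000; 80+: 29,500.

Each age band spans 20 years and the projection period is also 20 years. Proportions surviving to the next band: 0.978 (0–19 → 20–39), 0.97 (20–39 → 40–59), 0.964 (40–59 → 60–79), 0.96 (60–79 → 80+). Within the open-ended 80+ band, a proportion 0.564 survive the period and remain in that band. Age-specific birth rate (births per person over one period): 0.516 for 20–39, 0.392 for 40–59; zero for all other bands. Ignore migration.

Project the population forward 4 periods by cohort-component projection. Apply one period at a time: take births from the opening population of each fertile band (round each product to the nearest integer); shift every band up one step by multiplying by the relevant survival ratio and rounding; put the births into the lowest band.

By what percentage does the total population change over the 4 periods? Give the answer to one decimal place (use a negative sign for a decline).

-0.5

Numbering the groups 1..5 from youngest to oldest:
— Period 1 —
Births: 19000 * 0.516 = 9804  |  68000 * 0.392 = 26656 — total 36460
Group 2: 35000 * 0.978 = 34230
Group 3: 19000 * 0.97 = 18430
Group 4: 68000 * 0.964 = 65552
Group 5: 32000 * 0.96 + 29500 * 0.564 = 30720 + 16638 = 47358
Population now: 0–19=36460, 20–39=34230, 40–59=18430, 60–79=65552, 80+=47358
— Period 2 —
Births: 34230 * 0.516 = 17663  |  18430 * 0.392 = 7225 — total 24888
Group 2: 36460 * 0.978 = 35658
Group 3: 34230 * 0.97 = 33203
Group 4: 18430 * 0.964 = 17767
Group 5: 65552 * 0.96 + 47358 * 0.564 = 62930 + 26710 = 89640
Population now: 0–19=24888, 20–39=35658, 40–59=33203, 60–79=17767, 80+=89640
— Period 3 —
Births: 35658 * 0.516 = 18400  |  33203 * 0.392 = 13016 — total 31416
Group 2: 24888 * 0.978 = 24340
Group 3: 35658 * 0.97 = 34588
Group 4: 33203 * 0.964 = 32008
Group 5: 17767 * 0.96 + 89640 * 0.564 = 17056 + 50557 = 67613
Population now: 0–19=31416, 20–39=24340, 40–59=34588, 60–79=32008, 80+=67613
— Period 4 —
Births: 24340 * 0.516 = 12559  |  34588 * 0.392 = 13558 — total 26117
Group 2: 31416 * 0.978 = 30725
Group 3: 24340 * 0.97 = 23610
Group 4: 34588 * 0.964 = 33343
Group 5: 32008 * 0.96 + 67613 * 0.564 = 30728 + 38134 = 68862
Population now: 0–19=26117, 20–39=30725, 40–59=23610, 60–79=33343, 80+=68862
Total: 183500 → 182657; change = -843; percentage change = -0.5%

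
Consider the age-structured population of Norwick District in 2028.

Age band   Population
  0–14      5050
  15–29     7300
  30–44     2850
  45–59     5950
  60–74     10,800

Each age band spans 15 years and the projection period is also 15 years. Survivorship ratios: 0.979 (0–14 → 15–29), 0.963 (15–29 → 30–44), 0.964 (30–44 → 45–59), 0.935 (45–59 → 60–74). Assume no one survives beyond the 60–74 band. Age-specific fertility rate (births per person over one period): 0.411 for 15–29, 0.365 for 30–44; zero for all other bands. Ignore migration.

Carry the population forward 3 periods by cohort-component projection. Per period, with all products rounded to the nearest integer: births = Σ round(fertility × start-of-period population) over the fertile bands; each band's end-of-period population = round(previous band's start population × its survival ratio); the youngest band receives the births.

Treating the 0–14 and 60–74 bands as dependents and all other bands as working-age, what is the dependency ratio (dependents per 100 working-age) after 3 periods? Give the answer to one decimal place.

75.2

Period 1.
Births: 7300 × 0.411 = 3000, 2850 × 0.365 = 1040 → 4040
15–29: 5050 × 0.979 = 4944
30–44: 7300 × 0.963 = 7030
45–59: 2850 × 0.964 = 2747
60–74: 5950 × 0.935 = 5563
Population now: 0–14=4040, 15–29=4944, 30–44=7030, 45–59=2747, 60–74=5563
Period 2.
Births: 4944 × 0.411 = 2032, 7030 × 0.365 = 2566 → 4598
15–29: 4040 × 0.979 = 3955
30–44: 4944 × 0.963 = 4761
45–59: 7030 × 0.964 = 6777
60–74: 2747 × 0.935 = 2568
Population now: 0–14=4598, 15–29=3955, 30–44=4761, 45–59=6777, 60–74=2568
Period 3.
Births: 3955 × 0.411 = 1626, 4761 × 0.365 = 1738 → 3364
15–29: 4598 × 0.979 = 4501
30–44: 3955 × 0.963 = 3809
45–59: 4761 × 0.964 = 4590
60–74: 6777 × 0.935 = 6336
Population now: 0–14=3364, 15–29=4501, 30–44=3809, 45–59=4590, 60–74=6336
Dependents (band 0–14 + band 60–74) = 3364 + 6336 = 9700; working-age = 12900; ratio = 9700/12900 × 100 = 75.2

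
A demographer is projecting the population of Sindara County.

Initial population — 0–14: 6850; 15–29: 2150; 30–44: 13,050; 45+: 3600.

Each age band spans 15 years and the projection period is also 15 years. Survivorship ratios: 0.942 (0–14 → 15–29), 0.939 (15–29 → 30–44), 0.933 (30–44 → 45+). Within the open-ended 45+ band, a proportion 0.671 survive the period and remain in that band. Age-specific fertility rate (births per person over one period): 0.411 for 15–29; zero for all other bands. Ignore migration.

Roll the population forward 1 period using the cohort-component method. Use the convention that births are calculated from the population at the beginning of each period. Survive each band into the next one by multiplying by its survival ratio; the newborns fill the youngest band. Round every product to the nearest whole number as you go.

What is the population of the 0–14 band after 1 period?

Numbering the groups 1..4 from youngest to oldest:
After projecting period 1:
Births: 2150 * 0.411 = 884
Group 2: 6850 * 0.942 = 6453
Group 3: 2150 * 0.939 = 2019
Group 4: 13050 * 0.933 + 3600 * 0.671 = 12176 + 2416 = 14592
→ [884, 6453, 2019, 14592]

884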